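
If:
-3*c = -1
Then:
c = 1/3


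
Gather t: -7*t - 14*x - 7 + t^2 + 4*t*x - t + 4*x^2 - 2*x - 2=t^2 + t*(4*x - 8) + 4*x^2 - 16*x - 9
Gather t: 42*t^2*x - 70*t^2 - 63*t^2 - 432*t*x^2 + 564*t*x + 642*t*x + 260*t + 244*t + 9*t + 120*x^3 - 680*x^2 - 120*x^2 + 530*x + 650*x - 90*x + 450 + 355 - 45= t^2*(42*x - 133) + t*(-432*x^2 + 1206*x + 513) + 120*x^3 - 800*x^2 + 1090*x + 760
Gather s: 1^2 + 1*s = s + 1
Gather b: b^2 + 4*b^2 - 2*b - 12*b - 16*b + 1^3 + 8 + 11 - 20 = 5*b^2 - 30*b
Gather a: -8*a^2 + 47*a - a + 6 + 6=-8*a^2 + 46*a + 12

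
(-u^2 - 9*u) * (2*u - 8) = -2*u^3 - 10*u^2 + 72*u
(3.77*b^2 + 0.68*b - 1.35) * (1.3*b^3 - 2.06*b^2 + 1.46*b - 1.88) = 4.901*b^5 - 6.8822*b^4 + 2.3484*b^3 - 3.3138*b^2 - 3.2494*b + 2.538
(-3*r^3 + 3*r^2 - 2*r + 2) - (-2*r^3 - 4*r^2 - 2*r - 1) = -r^3 + 7*r^2 + 3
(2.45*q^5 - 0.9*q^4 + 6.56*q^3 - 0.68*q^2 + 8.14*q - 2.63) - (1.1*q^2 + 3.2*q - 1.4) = 2.45*q^5 - 0.9*q^4 + 6.56*q^3 - 1.78*q^2 + 4.94*q - 1.23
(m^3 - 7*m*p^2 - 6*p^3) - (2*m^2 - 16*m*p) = m^3 - 2*m^2 - 7*m*p^2 + 16*m*p - 6*p^3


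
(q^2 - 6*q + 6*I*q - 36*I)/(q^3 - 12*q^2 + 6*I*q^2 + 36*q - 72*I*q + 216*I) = 1/(q - 6)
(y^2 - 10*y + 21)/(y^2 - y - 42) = (y - 3)/(y + 6)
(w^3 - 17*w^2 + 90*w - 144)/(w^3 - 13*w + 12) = (w^2 - 14*w + 48)/(w^2 + 3*w - 4)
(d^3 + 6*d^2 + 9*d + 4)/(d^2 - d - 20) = (d^2 + 2*d + 1)/(d - 5)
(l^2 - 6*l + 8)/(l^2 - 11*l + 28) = (l - 2)/(l - 7)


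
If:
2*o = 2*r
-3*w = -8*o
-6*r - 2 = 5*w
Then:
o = -3/29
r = -3/29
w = -8/29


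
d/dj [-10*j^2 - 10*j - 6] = -20*j - 10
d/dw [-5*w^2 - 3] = -10*w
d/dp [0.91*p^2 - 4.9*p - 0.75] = 1.82*p - 4.9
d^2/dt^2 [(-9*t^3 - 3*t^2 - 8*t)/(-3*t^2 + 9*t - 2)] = 24*(69*t^3 - 45*t^2 - 3*t + 13)/(27*t^6 - 243*t^5 + 783*t^4 - 1053*t^3 + 522*t^2 - 108*t + 8)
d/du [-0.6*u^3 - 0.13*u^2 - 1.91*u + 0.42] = -1.8*u^2 - 0.26*u - 1.91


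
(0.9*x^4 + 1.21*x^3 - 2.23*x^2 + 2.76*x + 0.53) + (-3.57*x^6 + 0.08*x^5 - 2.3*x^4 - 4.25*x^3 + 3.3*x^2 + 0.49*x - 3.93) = -3.57*x^6 + 0.08*x^5 - 1.4*x^4 - 3.04*x^3 + 1.07*x^2 + 3.25*x - 3.4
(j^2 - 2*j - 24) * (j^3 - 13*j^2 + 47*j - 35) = j^5 - 15*j^4 + 49*j^3 + 183*j^2 - 1058*j + 840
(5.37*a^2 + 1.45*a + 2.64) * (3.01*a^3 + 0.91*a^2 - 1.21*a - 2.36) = 16.1637*a^5 + 9.2512*a^4 + 2.7682*a^3 - 12.0253*a^2 - 6.6164*a - 6.2304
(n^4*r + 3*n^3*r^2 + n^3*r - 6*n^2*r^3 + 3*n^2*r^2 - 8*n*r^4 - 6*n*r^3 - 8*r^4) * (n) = n^5*r + 3*n^4*r^2 + n^4*r - 6*n^3*r^3 + 3*n^3*r^2 - 8*n^2*r^4 - 6*n^2*r^3 - 8*n*r^4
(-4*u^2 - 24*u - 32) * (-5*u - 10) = 20*u^3 + 160*u^2 + 400*u + 320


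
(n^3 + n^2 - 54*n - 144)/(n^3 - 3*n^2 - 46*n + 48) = (n + 3)/(n - 1)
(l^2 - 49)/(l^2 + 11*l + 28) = (l - 7)/(l + 4)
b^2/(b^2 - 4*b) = b/(b - 4)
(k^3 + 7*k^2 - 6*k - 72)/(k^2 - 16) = (k^2 + 3*k - 18)/(k - 4)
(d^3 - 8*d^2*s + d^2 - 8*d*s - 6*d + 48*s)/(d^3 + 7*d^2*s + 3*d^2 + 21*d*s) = (d^2 - 8*d*s - 2*d + 16*s)/(d*(d + 7*s))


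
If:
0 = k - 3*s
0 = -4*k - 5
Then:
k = -5/4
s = -5/12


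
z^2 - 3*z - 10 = (z - 5)*(z + 2)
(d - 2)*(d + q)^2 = d^3 + 2*d^2*q - 2*d^2 + d*q^2 - 4*d*q - 2*q^2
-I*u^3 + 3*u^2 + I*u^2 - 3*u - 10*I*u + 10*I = (u - 2*I)*(u + 5*I)*(-I*u + I)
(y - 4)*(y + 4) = y^2 - 16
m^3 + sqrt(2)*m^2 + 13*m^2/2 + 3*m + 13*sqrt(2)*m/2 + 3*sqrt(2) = (m + 1/2)*(m + 6)*(m + sqrt(2))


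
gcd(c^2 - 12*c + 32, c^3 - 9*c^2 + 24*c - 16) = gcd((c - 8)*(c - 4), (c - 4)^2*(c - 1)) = c - 4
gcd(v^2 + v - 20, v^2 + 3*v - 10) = v + 5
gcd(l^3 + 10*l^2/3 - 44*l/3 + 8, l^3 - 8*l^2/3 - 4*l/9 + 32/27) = l - 2/3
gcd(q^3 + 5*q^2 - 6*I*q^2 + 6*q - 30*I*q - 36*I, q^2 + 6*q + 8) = q + 2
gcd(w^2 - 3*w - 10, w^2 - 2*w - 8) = w + 2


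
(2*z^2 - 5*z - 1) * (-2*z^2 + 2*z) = -4*z^4 + 14*z^3 - 8*z^2 - 2*z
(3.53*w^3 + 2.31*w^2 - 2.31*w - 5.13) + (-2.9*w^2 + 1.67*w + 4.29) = 3.53*w^3 - 0.59*w^2 - 0.64*w - 0.84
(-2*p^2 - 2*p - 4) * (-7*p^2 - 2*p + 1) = 14*p^4 + 18*p^3 + 30*p^2 + 6*p - 4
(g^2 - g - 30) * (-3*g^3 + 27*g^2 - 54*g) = -3*g^5 + 30*g^4 + 9*g^3 - 756*g^2 + 1620*g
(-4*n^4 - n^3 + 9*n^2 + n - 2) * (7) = -28*n^4 - 7*n^3 + 63*n^2 + 7*n - 14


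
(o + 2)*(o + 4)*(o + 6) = o^3 + 12*o^2 + 44*o + 48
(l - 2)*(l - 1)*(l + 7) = l^3 + 4*l^2 - 19*l + 14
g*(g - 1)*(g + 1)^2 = g^4 + g^3 - g^2 - g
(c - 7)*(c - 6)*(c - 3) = c^3 - 16*c^2 + 81*c - 126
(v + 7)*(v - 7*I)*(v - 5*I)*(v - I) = v^4 + 7*v^3 - 13*I*v^3 - 47*v^2 - 91*I*v^2 - 329*v + 35*I*v + 245*I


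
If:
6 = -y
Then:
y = -6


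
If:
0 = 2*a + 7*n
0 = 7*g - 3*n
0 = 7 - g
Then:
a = -343/6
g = 7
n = 49/3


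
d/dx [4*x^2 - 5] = 8*x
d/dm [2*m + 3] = 2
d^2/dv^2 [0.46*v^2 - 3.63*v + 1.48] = 0.920000000000000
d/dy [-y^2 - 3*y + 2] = -2*y - 3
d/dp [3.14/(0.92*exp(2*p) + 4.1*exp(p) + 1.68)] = (-5.7776*exp(p) - 12.874)*exp(p)/(0.92*exp(2*p) + 4.1*exp(p) + 1.68)^2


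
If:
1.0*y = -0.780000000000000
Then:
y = -0.78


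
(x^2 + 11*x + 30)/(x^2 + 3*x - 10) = (x + 6)/(x - 2)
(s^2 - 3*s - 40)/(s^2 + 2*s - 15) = (s - 8)/(s - 3)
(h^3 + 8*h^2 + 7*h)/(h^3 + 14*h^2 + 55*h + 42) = h/(h + 6)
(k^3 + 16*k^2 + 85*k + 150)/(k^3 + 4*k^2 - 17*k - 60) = (k^2 + 11*k + 30)/(k^2 - k - 12)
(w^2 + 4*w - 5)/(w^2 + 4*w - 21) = (w^2 + 4*w - 5)/(w^2 + 4*w - 21)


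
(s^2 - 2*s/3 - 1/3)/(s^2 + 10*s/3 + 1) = (s - 1)/(s + 3)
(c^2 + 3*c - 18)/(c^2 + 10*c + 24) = (c - 3)/(c + 4)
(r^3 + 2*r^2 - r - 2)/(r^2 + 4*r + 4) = (r^2 - 1)/(r + 2)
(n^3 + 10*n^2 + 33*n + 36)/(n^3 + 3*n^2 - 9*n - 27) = (n + 4)/(n - 3)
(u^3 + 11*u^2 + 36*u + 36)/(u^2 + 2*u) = u + 9 + 18/u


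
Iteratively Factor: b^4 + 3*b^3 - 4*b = (b)*(b^3 + 3*b^2 - 4) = b*(b + 2)*(b^2 + b - 2) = b*(b - 1)*(b + 2)*(b + 2)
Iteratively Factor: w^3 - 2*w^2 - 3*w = (w - 3)*(w^2 + w) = (w - 3)*(w + 1)*(w)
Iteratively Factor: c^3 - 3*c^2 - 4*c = (c)*(c^2 - 3*c - 4) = c*(c - 4)*(c + 1)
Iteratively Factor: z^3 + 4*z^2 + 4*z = (z)*(z^2 + 4*z + 4) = z*(z + 2)*(z + 2)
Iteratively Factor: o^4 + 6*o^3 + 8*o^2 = (o + 2)*(o^3 + 4*o^2) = (o + 2)*(o + 4)*(o^2) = o*(o + 2)*(o + 4)*(o)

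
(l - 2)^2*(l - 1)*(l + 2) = l^4 - 3*l^3 - 2*l^2 + 12*l - 8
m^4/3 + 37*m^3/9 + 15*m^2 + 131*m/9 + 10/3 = (m/3 + 1/3)*(m + 1/3)*(m + 5)*(m + 6)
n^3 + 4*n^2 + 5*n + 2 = (n + 1)^2*(n + 2)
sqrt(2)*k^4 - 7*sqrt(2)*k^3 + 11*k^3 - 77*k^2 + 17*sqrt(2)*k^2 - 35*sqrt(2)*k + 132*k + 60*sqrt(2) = (k - 4)*(k - 3)*(k + 5*sqrt(2))*(sqrt(2)*k + 1)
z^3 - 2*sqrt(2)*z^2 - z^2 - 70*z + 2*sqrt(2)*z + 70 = (z - 1)*(z - 7*sqrt(2))*(z + 5*sqrt(2))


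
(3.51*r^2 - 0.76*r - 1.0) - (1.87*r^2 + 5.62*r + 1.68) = 1.64*r^2 - 6.38*r - 2.68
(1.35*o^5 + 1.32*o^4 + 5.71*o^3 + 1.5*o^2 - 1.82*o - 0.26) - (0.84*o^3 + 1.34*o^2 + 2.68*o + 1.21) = 1.35*o^5 + 1.32*o^4 + 4.87*o^3 + 0.16*o^2 - 4.5*o - 1.47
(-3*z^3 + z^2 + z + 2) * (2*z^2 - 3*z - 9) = -6*z^5 + 11*z^4 + 26*z^3 - 8*z^2 - 15*z - 18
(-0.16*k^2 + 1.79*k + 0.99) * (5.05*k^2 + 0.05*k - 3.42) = -0.808*k^4 + 9.0315*k^3 + 5.6362*k^2 - 6.0723*k - 3.3858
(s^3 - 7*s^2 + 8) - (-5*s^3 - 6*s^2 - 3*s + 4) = 6*s^3 - s^2 + 3*s + 4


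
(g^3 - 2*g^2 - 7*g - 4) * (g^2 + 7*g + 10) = g^5 + 5*g^4 - 11*g^3 - 73*g^2 - 98*g - 40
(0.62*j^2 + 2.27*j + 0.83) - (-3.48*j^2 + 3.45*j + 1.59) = 4.1*j^2 - 1.18*j - 0.76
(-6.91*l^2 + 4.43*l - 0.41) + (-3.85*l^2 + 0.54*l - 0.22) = -10.76*l^2 + 4.97*l - 0.63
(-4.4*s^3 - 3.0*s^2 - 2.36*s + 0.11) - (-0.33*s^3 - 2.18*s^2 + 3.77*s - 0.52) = -4.07*s^3 - 0.82*s^2 - 6.13*s + 0.63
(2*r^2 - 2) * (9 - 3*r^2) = -6*r^4 + 24*r^2 - 18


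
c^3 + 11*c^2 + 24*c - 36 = (c - 1)*(c + 6)^2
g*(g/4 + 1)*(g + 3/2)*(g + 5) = g^4/4 + 21*g^3/8 + 67*g^2/8 + 15*g/2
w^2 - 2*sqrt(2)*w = w*(w - 2*sqrt(2))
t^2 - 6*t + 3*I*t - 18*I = (t - 6)*(t + 3*I)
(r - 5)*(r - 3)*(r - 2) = r^3 - 10*r^2 + 31*r - 30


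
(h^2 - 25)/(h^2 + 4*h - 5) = (h - 5)/(h - 1)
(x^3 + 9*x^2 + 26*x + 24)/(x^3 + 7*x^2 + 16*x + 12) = (x + 4)/(x + 2)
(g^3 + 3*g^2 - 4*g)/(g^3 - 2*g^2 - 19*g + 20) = g/(g - 5)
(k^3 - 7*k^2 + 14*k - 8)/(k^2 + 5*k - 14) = (k^2 - 5*k + 4)/(k + 7)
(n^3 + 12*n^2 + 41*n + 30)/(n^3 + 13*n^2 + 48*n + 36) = (n + 5)/(n + 6)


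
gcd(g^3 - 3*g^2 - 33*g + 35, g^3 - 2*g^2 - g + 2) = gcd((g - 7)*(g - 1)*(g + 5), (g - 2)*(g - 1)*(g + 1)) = g - 1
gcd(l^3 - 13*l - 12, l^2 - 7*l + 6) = 1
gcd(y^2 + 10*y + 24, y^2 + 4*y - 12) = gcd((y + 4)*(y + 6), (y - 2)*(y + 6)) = y + 6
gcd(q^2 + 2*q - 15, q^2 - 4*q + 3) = q - 3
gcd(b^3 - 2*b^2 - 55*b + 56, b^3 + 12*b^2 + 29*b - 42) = b^2 + 6*b - 7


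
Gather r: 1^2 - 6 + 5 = 0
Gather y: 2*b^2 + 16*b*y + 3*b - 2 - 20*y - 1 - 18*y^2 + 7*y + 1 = 2*b^2 + 3*b - 18*y^2 + y*(16*b - 13) - 2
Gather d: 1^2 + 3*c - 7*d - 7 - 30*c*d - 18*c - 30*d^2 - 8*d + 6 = -15*c - 30*d^2 + d*(-30*c - 15)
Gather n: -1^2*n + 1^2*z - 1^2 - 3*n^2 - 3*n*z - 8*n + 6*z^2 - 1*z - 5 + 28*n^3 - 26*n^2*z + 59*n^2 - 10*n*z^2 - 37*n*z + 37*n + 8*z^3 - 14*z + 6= 28*n^3 + n^2*(56 - 26*z) + n*(-10*z^2 - 40*z + 28) + 8*z^3 + 6*z^2 - 14*z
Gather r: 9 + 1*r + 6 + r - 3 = 2*r + 12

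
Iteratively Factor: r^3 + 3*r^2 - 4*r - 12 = (r + 2)*(r^2 + r - 6) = (r - 2)*(r + 2)*(r + 3)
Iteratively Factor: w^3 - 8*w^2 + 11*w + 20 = (w - 5)*(w^2 - 3*w - 4) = (w - 5)*(w - 4)*(w + 1)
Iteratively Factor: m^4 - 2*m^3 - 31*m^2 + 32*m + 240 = (m - 5)*(m^3 + 3*m^2 - 16*m - 48) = (m - 5)*(m - 4)*(m^2 + 7*m + 12) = (m - 5)*(m - 4)*(m + 4)*(m + 3)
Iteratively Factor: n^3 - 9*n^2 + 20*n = (n - 4)*(n^2 - 5*n) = n*(n - 4)*(n - 5)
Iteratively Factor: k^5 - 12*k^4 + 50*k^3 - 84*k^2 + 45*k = (k - 5)*(k^4 - 7*k^3 + 15*k^2 - 9*k) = k*(k - 5)*(k^3 - 7*k^2 + 15*k - 9) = k*(k - 5)*(k - 3)*(k^2 - 4*k + 3) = k*(k - 5)*(k - 3)^2*(k - 1)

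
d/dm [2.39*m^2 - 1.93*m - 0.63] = 4.78*m - 1.93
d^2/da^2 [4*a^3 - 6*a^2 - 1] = 24*a - 12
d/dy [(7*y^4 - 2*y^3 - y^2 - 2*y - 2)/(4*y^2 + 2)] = (14*y^5 - 2*y^4 + 14*y^3 - y^2 + 3*y - 1)/(4*y^4 + 4*y^2 + 1)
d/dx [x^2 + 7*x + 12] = 2*x + 7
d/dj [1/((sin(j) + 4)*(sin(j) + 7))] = -(2*sin(j) + 11)*cos(j)/((sin(j) + 4)^2*(sin(j) + 7)^2)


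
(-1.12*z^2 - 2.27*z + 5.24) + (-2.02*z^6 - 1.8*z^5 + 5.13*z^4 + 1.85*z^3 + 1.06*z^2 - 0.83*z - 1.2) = -2.02*z^6 - 1.8*z^5 + 5.13*z^4 + 1.85*z^3 - 0.0600000000000001*z^2 - 3.1*z + 4.04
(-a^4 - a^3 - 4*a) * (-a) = a^5 + a^4 + 4*a^2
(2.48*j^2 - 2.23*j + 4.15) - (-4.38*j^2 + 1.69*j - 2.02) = 6.86*j^2 - 3.92*j + 6.17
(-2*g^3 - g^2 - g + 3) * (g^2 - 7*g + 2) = -2*g^5 + 13*g^4 + 2*g^3 + 8*g^2 - 23*g + 6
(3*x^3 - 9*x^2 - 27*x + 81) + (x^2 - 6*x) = 3*x^3 - 8*x^2 - 33*x + 81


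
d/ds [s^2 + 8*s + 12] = 2*s + 8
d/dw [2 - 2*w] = -2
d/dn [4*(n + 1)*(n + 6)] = 8*n + 28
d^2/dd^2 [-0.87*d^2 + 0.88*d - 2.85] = -1.74000000000000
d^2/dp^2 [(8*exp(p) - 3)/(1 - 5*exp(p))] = (35*exp(p) + 7)*exp(p)/(125*exp(3*p) - 75*exp(2*p) + 15*exp(p) - 1)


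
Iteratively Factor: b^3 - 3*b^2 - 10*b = (b)*(b^2 - 3*b - 10) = b*(b - 5)*(b + 2)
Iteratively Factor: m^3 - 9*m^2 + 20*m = (m - 5)*(m^2 - 4*m) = m*(m - 5)*(m - 4)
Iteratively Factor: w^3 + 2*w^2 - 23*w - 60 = (w + 4)*(w^2 - 2*w - 15) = (w - 5)*(w + 4)*(w + 3)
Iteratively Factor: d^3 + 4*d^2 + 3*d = (d)*(d^2 + 4*d + 3) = d*(d + 1)*(d + 3)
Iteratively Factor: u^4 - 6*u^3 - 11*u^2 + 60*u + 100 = (u - 5)*(u^3 - u^2 - 16*u - 20) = (u - 5)^2*(u^2 + 4*u + 4) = (u - 5)^2*(u + 2)*(u + 2)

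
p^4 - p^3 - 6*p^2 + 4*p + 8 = (p - 2)^2*(p + 1)*(p + 2)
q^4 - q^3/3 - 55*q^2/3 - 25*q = q*(q - 5)*(q + 5/3)*(q + 3)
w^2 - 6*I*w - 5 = (w - 5*I)*(w - I)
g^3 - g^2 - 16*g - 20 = (g - 5)*(g + 2)^2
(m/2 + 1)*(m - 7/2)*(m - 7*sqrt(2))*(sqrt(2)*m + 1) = sqrt(2)*m^4/2 - 13*m^3/2 - 3*sqrt(2)*m^3/4 - 7*sqrt(2)*m^2 + 39*m^2/4 + 21*sqrt(2)*m/4 + 91*m/2 + 49*sqrt(2)/2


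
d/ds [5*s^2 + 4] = 10*s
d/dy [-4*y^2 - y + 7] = -8*y - 1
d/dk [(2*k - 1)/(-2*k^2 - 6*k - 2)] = (k^2 - k - 5/2)/(k^4 + 6*k^3 + 11*k^2 + 6*k + 1)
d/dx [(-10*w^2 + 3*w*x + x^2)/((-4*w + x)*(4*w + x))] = 3*w*(-16*w^2 - 4*w*x - x^2)/(256*w^4 - 32*w^2*x^2 + x^4)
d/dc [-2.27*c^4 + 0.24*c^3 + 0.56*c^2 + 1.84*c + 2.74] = -9.08*c^3 + 0.72*c^2 + 1.12*c + 1.84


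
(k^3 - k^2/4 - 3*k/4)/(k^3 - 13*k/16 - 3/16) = 4*k/(4*k + 1)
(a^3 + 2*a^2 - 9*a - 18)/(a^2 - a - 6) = a + 3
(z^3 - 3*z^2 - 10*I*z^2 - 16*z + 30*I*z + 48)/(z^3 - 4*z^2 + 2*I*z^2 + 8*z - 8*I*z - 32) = (z^2 - z*(3 + 8*I) + 24*I)/(z^2 + 4*z*(-1 + I) - 16*I)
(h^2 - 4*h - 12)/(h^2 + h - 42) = (h + 2)/(h + 7)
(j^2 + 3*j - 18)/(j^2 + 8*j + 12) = (j - 3)/(j + 2)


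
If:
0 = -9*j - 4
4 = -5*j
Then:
No Solution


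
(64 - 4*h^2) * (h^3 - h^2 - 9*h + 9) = -4*h^5 + 4*h^4 + 100*h^3 - 100*h^2 - 576*h + 576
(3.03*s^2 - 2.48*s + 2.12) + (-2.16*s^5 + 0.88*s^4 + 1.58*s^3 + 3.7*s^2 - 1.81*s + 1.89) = -2.16*s^5 + 0.88*s^4 + 1.58*s^3 + 6.73*s^2 - 4.29*s + 4.01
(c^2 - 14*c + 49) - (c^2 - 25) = 74 - 14*c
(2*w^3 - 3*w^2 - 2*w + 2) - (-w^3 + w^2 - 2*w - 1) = 3*w^3 - 4*w^2 + 3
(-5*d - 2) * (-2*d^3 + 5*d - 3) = 10*d^4 + 4*d^3 - 25*d^2 + 5*d + 6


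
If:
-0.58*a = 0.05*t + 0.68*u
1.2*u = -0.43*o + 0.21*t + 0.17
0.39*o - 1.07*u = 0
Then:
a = 0.0697865353037767 - 2.14932002863037*u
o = 2.74358974358974*u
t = 11.3321123321123*u - 0.80952380952381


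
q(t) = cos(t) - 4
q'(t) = -sin(t)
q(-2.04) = -4.45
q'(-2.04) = 0.89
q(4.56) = -4.15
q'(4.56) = 0.99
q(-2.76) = -4.93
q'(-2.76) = 0.37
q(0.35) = -3.06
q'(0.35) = -0.34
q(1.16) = -3.60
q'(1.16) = -0.92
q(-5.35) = -3.40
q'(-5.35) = -0.80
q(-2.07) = -4.48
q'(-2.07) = 0.88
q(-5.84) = -3.10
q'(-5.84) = -0.43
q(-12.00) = -3.16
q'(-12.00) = -0.54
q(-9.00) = -4.91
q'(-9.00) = 0.41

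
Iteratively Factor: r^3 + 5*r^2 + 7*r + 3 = (r + 3)*(r^2 + 2*r + 1) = (r + 1)*(r + 3)*(r + 1)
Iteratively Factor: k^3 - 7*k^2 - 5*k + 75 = (k + 3)*(k^2 - 10*k + 25) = (k - 5)*(k + 3)*(k - 5)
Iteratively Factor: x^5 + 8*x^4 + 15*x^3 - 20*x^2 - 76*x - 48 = (x + 4)*(x^4 + 4*x^3 - x^2 - 16*x - 12) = (x + 3)*(x + 4)*(x^3 + x^2 - 4*x - 4) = (x + 2)*(x + 3)*(x + 4)*(x^2 - x - 2) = (x - 2)*(x + 2)*(x + 3)*(x + 4)*(x + 1)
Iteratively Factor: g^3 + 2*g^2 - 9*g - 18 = (g + 3)*(g^2 - g - 6) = (g + 2)*(g + 3)*(g - 3)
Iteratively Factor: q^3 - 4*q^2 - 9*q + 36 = (q - 3)*(q^2 - q - 12) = (q - 4)*(q - 3)*(q + 3)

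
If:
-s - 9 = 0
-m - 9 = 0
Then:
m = -9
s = -9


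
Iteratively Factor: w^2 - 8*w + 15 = (w - 3)*(w - 5)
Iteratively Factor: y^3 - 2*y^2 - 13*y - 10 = (y + 1)*(y^2 - 3*y - 10) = (y + 1)*(y + 2)*(y - 5)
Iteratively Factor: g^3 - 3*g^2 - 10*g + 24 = (g + 3)*(g^2 - 6*g + 8) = (g - 2)*(g + 3)*(g - 4)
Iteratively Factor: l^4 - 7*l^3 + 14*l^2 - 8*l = (l - 1)*(l^3 - 6*l^2 + 8*l) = (l - 2)*(l - 1)*(l^2 - 4*l) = l*(l - 2)*(l - 1)*(l - 4)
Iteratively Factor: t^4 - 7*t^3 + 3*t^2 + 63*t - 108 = (t - 3)*(t^3 - 4*t^2 - 9*t + 36) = (t - 3)*(t + 3)*(t^2 - 7*t + 12) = (t - 4)*(t - 3)*(t + 3)*(t - 3)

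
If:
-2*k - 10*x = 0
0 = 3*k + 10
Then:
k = -10/3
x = 2/3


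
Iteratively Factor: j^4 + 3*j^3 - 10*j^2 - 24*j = (j + 4)*(j^3 - j^2 - 6*j) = j*(j + 4)*(j^2 - j - 6) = j*(j - 3)*(j + 4)*(j + 2)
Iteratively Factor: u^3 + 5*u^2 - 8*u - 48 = (u - 3)*(u^2 + 8*u + 16) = (u - 3)*(u + 4)*(u + 4)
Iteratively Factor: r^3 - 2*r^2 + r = (r - 1)*(r^2 - r) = r*(r - 1)*(r - 1)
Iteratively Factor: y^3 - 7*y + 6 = (y - 1)*(y^2 + y - 6) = (y - 1)*(y + 3)*(y - 2)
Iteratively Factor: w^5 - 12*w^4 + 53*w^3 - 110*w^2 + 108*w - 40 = (w - 2)*(w^4 - 10*w^3 + 33*w^2 - 44*w + 20) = (w - 2)^2*(w^3 - 8*w^2 + 17*w - 10) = (w - 2)^2*(w - 1)*(w^2 - 7*w + 10) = (w - 5)*(w - 2)^2*(w - 1)*(w - 2)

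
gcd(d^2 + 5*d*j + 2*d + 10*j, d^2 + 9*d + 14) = d + 2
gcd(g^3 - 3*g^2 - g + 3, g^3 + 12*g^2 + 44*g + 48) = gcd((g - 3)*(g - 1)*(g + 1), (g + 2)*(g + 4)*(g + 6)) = 1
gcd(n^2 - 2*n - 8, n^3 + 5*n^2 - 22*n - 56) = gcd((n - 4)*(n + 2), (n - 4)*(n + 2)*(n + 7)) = n^2 - 2*n - 8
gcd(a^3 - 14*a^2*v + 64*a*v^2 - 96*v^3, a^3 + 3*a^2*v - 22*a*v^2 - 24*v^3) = -a + 4*v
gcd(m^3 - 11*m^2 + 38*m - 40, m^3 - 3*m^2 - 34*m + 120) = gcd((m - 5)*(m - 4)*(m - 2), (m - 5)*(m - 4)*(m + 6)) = m^2 - 9*m + 20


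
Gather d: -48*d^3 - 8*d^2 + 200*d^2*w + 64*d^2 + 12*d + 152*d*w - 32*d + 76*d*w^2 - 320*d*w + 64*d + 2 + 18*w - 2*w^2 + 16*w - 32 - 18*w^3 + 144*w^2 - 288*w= -48*d^3 + d^2*(200*w + 56) + d*(76*w^2 - 168*w + 44) - 18*w^3 + 142*w^2 - 254*w - 30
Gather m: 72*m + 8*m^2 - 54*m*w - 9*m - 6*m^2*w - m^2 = m^2*(7 - 6*w) + m*(63 - 54*w)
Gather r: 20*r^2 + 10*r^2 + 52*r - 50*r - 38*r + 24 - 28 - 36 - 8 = 30*r^2 - 36*r - 48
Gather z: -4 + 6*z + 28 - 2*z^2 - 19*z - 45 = -2*z^2 - 13*z - 21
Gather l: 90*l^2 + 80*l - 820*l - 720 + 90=90*l^2 - 740*l - 630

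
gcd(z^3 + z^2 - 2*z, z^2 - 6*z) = z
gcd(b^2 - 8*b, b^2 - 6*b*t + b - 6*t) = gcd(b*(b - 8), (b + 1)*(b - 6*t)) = 1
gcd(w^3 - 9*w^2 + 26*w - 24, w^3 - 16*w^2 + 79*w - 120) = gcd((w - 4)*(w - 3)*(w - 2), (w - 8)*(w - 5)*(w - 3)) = w - 3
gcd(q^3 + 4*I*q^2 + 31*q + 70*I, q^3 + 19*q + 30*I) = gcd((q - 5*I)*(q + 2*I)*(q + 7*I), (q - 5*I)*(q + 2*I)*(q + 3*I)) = q^2 - 3*I*q + 10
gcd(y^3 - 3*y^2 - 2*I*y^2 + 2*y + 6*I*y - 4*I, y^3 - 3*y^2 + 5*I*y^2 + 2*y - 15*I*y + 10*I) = y^2 - 3*y + 2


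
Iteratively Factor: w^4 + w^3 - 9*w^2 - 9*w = (w + 3)*(w^3 - 2*w^2 - 3*w) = (w - 3)*(w + 3)*(w^2 + w) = w*(w - 3)*(w + 3)*(w + 1)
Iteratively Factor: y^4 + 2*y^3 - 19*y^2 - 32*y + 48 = (y + 4)*(y^3 - 2*y^2 - 11*y + 12) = (y - 1)*(y + 4)*(y^2 - y - 12) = (y - 1)*(y + 3)*(y + 4)*(y - 4)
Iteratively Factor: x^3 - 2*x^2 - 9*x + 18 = (x + 3)*(x^2 - 5*x + 6) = (x - 3)*(x + 3)*(x - 2)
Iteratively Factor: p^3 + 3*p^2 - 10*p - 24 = (p - 3)*(p^2 + 6*p + 8) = (p - 3)*(p + 4)*(p + 2)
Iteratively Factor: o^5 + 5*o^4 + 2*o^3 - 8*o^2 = (o + 4)*(o^4 + o^3 - 2*o^2) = o*(o + 4)*(o^3 + o^2 - 2*o) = o*(o - 1)*(o + 4)*(o^2 + 2*o) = o*(o - 1)*(o + 2)*(o + 4)*(o)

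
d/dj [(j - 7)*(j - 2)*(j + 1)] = 3*j^2 - 16*j + 5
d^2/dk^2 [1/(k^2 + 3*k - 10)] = 2*(-k^2 - 3*k + (2*k + 3)^2 + 10)/(k^2 + 3*k - 10)^3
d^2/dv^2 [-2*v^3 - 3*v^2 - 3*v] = -12*v - 6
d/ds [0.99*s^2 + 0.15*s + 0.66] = 1.98*s + 0.15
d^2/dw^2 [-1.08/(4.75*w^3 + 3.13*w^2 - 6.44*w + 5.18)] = ((30.78*w + 6.7608)*(4.75*w^3 + 3.13*w^2 - 6.44*w + 5.18) - 1.08*(14.25*w^2 + 6.26*w - 6.44)*(28.5*w^2 + 12.52*w - 12.88))/(4.75*w^3 + 3.13*w^2 - 6.44*w + 5.18)^3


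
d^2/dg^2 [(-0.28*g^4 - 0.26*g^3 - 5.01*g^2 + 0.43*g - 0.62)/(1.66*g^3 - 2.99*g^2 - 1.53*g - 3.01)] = (1.77635683940025e-15*g^8 - 36.620824*g^6 - 12.9324240000001*g^5 - 144.29556*g^4 - 262.682452*g^3 + 234.88413*g^2 - 72.958734*g - 86.4856)/(4.574296*g^9 - 24.717732*g^8 + 31.873494*g^7 - 6.049955*g^6 + 60.261627*g^5 - 55.858188*g^4 - 41.081361*g^3 - 102.407424*g^2 - 41.585859*g - 27.270901)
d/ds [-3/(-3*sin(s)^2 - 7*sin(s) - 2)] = -3*(6*sin(s) + 7)*cos(s)/(3*sin(s)^2 + 7*sin(s) + 2)^2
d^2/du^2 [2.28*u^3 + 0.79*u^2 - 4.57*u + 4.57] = 13.68*u + 1.58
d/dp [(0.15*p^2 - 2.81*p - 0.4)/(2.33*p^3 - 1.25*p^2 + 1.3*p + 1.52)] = (-0.3495*p^4 + 13.0946*p^3 - 0.5215*p^2 - 0.544*p - 3.7512)/(5.4289*p^6 - 5.825*p^5 + 7.6205*p^4 + 3.8332*p^3 - 2.11*p^2 + 3.952*p + 2.3104)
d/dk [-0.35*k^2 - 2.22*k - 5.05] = -0.7*k - 2.22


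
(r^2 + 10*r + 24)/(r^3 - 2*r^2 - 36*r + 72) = (r + 4)/(r^2 - 8*r + 12)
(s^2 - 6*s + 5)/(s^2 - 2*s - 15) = (s - 1)/(s + 3)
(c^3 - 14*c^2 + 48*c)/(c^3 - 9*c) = (c^2 - 14*c + 48)/(c^2 - 9)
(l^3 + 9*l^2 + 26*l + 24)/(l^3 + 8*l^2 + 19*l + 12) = (l + 2)/(l + 1)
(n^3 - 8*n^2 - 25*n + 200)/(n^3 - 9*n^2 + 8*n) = (n^2 - 25)/(n*(n - 1))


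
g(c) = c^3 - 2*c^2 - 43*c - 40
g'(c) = 3*c^2 - 4*c - 43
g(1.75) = -116.02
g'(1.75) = -40.81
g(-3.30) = 44.18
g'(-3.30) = 2.87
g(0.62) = -67.19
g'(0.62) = -44.33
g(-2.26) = 35.42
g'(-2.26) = -18.64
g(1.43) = -102.66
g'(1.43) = -42.59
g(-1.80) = 25.09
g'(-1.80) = -26.08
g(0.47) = -60.55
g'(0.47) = -44.22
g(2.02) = -126.78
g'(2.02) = -38.84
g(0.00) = -40.00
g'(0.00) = -43.00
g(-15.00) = -3220.00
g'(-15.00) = 692.00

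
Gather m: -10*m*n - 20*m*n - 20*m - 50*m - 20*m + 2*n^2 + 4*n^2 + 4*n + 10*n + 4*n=m*(-30*n - 90) + 6*n^2 + 18*n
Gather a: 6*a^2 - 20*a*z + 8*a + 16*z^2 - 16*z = 6*a^2 + a*(8 - 20*z) + 16*z^2 - 16*z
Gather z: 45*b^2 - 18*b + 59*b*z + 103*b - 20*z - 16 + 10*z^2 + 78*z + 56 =45*b^2 + 85*b + 10*z^2 + z*(59*b + 58) + 40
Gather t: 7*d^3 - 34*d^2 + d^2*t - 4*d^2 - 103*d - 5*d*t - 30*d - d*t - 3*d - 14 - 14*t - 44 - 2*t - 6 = 7*d^3 - 38*d^2 - 136*d + t*(d^2 - 6*d - 16) - 64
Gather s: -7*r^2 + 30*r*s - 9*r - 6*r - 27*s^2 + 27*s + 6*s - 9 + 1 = -7*r^2 - 15*r - 27*s^2 + s*(30*r + 33) - 8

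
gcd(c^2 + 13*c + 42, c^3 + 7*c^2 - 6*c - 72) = c + 6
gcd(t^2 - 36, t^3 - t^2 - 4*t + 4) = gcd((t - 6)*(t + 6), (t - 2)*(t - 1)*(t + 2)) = 1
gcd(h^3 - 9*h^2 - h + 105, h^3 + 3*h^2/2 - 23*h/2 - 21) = h + 3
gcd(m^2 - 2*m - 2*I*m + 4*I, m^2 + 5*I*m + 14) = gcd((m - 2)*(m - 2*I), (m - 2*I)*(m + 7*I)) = m - 2*I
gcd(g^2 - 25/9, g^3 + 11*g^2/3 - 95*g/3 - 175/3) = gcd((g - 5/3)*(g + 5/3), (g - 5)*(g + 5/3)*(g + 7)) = g + 5/3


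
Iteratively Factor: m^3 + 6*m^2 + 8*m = (m + 2)*(m^2 + 4*m) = m*(m + 2)*(m + 4)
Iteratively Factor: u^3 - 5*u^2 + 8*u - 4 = (u - 2)*(u^2 - 3*u + 2) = (u - 2)^2*(u - 1)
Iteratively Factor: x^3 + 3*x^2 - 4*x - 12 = (x + 3)*(x^2 - 4) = (x - 2)*(x + 3)*(x + 2)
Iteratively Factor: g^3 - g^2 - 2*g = (g + 1)*(g^2 - 2*g) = (g - 2)*(g + 1)*(g)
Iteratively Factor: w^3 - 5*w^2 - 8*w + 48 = (w - 4)*(w^2 - w - 12) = (w - 4)^2*(w + 3)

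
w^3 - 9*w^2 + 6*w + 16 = (w - 8)*(w - 2)*(w + 1)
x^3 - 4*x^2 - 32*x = x*(x - 8)*(x + 4)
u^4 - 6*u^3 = u^3*(u - 6)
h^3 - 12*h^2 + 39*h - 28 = (h - 7)*(h - 4)*(h - 1)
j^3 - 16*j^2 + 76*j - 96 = (j - 8)*(j - 6)*(j - 2)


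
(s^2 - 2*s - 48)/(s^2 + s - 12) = (s^2 - 2*s - 48)/(s^2 + s - 12)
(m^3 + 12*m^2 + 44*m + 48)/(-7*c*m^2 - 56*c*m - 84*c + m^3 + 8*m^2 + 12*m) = (-m - 4)/(7*c - m)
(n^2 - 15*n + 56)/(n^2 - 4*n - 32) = (n - 7)/(n + 4)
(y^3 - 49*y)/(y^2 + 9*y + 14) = y*(y - 7)/(y + 2)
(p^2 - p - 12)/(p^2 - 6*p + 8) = (p + 3)/(p - 2)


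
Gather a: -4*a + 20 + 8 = 28 - 4*a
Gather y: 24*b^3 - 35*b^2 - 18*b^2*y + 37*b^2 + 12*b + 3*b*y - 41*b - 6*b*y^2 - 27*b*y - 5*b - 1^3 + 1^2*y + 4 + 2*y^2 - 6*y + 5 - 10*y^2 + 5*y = 24*b^3 + 2*b^2 - 34*b + y^2*(-6*b - 8) + y*(-18*b^2 - 24*b) + 8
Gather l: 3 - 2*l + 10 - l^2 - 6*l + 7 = -l^2 - 8*l + 20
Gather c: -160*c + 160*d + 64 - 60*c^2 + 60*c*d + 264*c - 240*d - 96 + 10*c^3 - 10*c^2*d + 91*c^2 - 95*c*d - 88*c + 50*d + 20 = 10*c^3 + c^2*(31 - 10*d) + c*(16 - 35*d) - 30*d - 12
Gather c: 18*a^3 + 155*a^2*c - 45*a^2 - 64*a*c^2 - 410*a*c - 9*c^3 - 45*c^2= 18*a^3 - 45*a^2 - 9*c^3 + c^2*(-64*a - 45) + c*(155*a^2 - 410*a)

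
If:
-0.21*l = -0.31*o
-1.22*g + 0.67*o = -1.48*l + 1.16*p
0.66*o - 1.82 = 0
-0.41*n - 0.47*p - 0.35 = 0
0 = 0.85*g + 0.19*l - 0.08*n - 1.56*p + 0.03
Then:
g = 3.80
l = 4.07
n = -4.05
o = 2.76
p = 2.79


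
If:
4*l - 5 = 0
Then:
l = 5/4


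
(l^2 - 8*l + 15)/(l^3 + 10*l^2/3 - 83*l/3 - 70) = 3*(l - 3)/(3*l^2 + 25*l + 42)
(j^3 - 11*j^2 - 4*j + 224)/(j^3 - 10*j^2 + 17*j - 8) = (j^2 - 3*j - 28)/(j^2 - 2*j + 1)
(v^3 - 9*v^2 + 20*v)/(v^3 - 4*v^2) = (v - 5)/v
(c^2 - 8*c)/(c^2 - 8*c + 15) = c*(c - 8)/(c^2 - 8*c + 15)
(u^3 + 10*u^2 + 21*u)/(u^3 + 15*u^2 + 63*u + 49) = u*(u + 3)/(u^2 + 8*u + 7)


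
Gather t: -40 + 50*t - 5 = 50*t - 45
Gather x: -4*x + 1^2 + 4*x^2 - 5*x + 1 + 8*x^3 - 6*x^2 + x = 8*x^3 - 2*x^2 - 8*x + 2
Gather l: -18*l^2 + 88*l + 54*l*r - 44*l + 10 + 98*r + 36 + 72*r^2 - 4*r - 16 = -18*l^2 + l*(54*r + 44) + 72*r^2 + 94*r + 30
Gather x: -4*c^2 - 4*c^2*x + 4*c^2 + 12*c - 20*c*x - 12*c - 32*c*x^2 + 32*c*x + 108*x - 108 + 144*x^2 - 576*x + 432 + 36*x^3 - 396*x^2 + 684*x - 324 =36*x^3 + x^2*(-32*c - 252) + x*(-4*c^2 + 12*c + 216)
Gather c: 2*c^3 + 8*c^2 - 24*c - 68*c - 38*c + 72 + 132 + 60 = 2*c^3 + 8*c^2 - 130*c + 264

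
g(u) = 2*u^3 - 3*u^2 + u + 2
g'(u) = 6*u^2 - 6*u + 1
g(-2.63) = -57.76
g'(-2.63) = 58.28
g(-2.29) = -40.04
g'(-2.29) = 46.20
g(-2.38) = -44.34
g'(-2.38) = 49.27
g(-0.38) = 1.08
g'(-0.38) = 4.15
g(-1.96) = -26.54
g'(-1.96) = 35.81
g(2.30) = 12.76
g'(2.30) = 18.94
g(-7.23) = -917.91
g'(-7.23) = 358.02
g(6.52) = 435.32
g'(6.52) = 216.94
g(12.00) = 3038.00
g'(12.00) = 793.00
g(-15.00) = -7438.00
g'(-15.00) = 1441.00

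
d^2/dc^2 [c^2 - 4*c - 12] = 2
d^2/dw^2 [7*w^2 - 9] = 14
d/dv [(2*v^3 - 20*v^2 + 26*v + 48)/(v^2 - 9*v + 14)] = 2*(v^4 - 18*v^3 + 119*v^2 - 328*v + 398)/(v^4 - 18*v^3 + 109*v^2 - 252*v + 196)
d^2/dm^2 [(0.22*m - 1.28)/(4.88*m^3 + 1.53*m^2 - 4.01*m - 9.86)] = (31.435008*m^5 - 355.933536*m^4 - 143.271604*m^3 + 259.338624*m^2 - 302.504664*m - 97.181688)/(116.214272*m^9 + 109.308096*m^8 - 252.216456*m^7 - 880.489959*m^6 - 234.460587*m^5 + 1162.254045*m^4 + 1721.778091*m^3 - 29.411394*m^2 - 1169.551788*m - 958.585256)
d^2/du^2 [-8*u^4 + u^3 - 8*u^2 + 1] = -96*u^2 + 6*u - 16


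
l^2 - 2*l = l*(l - 2)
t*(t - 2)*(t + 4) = t^3 + 2*t^2 - 8*t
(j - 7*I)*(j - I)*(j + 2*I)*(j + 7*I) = j^4 + I*j^3 + 51*j^2 + 49*I*j + 98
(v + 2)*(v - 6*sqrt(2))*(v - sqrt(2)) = v^3 - 7*sqrt(2)*v^2 + 2*v^2 - 14*sqrt(2)*v + 12*v + 24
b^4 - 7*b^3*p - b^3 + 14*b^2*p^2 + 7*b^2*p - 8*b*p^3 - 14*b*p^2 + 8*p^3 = (b - 1)*(b - 4*p)*(b - 2*p)*(b - p)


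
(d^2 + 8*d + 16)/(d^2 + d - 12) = (d + 4)/(d - 3)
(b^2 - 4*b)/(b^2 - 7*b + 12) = b/(b - 3)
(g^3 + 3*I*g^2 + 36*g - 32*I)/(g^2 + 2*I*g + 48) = (g^2 - 5*I*g - 4)/(g - 6*I)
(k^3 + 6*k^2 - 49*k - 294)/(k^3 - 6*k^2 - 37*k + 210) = (k + 7)/(k - 5)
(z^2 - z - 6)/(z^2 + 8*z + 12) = (z - 3)/(z + 6)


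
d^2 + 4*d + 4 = (d + 2)^2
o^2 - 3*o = o*(o - 3)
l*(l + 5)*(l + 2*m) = l^3 + 2*l^2*m + 5*l^2 + 10*l*m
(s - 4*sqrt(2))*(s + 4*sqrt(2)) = s^2 - 32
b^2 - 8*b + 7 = (b - 7)*(b - 1)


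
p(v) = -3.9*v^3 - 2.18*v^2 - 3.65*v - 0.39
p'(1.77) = -48.02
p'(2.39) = -80.90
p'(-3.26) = -113.78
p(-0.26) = 0.48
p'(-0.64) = -5.65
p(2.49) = -83.20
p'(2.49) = -87.05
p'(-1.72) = -30.76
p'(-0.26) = -3.31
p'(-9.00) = -912.11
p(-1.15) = 6.86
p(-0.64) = 2.08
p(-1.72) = 19.28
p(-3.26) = 123.46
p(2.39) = -74.81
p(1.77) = -35.31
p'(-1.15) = -14.11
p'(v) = -11.7*v^2 - 4.36*v - 3.65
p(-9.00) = 2698.98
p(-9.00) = 2698.98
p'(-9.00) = -912.11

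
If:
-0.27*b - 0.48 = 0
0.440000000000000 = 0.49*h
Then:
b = -1.78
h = 0.90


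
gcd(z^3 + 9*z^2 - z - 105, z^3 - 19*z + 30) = z^2 + 2*z - 15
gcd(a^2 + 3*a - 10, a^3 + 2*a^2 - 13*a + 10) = a^2 + 3*a - 10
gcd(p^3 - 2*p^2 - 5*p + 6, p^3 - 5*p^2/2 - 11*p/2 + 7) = p^2 + p - 2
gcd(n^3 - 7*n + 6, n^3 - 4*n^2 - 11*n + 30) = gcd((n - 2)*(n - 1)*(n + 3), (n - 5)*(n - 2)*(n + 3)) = n^2 + n - 6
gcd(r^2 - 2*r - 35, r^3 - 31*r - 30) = r + 5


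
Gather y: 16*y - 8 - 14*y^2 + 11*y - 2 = -14*y^2 + 27*y - 10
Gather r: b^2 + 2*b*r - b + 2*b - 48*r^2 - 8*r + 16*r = b^2 + b - 48*r^2 + r*(2*b + 8)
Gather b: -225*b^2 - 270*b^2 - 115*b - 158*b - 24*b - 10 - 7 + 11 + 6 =-495*b^2 - 297*b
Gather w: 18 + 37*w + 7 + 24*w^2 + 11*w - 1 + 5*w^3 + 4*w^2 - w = 5*w^3 + 28*w^2 + 47*w + 24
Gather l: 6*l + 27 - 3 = 6*l + 24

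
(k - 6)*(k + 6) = k^2 - 36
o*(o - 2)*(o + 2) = o^3 - 4*o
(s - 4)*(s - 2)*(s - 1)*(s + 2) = s^4 - 5*s^3 + 20*s - 16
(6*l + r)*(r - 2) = 6*l*r - 12*l + r^2 - 2*r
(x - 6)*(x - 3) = x^2 - 9*x + 18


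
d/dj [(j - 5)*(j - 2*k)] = 2*j - 2*k - 5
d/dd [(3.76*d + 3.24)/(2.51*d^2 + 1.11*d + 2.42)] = (-9.4376*d^2 - 16.2648*d + 5.5028)/(6.3001*d^4 + 5.5722*d^3 + 13.3805*d^2 + 5.3724*d + 5.8564)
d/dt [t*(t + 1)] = 2*t + 1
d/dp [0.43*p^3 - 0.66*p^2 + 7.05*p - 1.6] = 1.29*p^2 - 1.32*p + 7.05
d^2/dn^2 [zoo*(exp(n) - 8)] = zoo*exp(n)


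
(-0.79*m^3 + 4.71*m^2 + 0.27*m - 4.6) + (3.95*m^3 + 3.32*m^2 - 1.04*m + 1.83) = 3.16*m^3 + 8.03*m^2 - 0.77*m - 2.77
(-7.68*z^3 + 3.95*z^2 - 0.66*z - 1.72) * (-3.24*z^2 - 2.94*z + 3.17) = 24.8832*z^5 + 9.7812*z^4 - 33.8202*z^3 + 20.0347*z^2 + 2.9646*z - 5.4524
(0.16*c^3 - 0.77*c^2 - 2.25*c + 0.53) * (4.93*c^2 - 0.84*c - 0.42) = 0.7888*c^5 - 3.9305*c^4 - 10.5129*c^3 + 4.8263*c^2 + 0.4998*c - 0.2226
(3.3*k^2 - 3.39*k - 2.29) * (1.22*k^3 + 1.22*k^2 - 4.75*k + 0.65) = 4.026*k^5 - 0.1098*k^4 - 22.6046*k^3 + 15.4537*k^2 + 8.674*k - 1.4885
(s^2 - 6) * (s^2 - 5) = s^4 - 11*s^2 + 30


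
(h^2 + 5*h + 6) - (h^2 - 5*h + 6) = 10*h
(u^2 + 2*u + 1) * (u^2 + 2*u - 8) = u^4 + 4*u^3 - 3*u^2 - 14*u - 8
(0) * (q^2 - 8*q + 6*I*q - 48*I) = 0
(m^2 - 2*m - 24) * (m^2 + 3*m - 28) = m^4 + m^3 - 58*m^2 - 16*m + 672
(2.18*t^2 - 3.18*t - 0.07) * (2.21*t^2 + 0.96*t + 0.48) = 4.8178*t^4 - 4.935*t^3 - 2.1611*t^2 - 1.5936*t - 0.0336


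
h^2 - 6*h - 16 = (h - 8)*(h + 2)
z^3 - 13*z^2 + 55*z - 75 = (z - 5)^2*(z - 3)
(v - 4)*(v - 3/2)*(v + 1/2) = v^3 - 5*v^2 + 13*v/4 + 3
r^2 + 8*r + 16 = (r + 4)^2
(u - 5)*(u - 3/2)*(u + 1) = u^3 - 11*u^2/2 + u + 15/2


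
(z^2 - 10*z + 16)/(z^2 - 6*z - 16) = (z - 2)/(z + 2)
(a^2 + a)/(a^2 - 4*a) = (a + 1)/(a - 4)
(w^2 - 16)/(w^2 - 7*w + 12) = (w + 4)/(w - 3)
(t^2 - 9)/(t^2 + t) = (t^2 - 9)/(t*(t + 1))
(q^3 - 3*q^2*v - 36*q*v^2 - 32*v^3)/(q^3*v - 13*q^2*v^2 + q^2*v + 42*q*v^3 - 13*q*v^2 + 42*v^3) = (q^3 - 3*q^2*v - 36*q*v^2 - 32*v^3)/(v*(q^3 - 13*q^2*v + q^2 + 42*q*v^2 - 13*q*v + 42*v^2))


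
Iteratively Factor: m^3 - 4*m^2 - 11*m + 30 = (m - 5)*(m^2 + m - 6) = (m - 5)*(m + 3)*(m - 2)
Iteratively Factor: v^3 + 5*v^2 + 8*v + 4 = (v + 2)*(v^2 + 3*v + 2) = (v + 2)^2*(v + 1)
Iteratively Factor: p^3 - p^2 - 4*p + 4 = (p + 2)*(p^2 - 3*p + 2) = (p - 2)*(p + 2)*(p - 1)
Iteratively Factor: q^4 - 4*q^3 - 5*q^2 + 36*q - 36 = (q - 2)*(q^3 - 2*q^2 - 9*q + 18) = (q - 2)*(q + 3)*(q^2 - 5*q + 6) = (q - 3)*(q - 2)*(q + 3)*(q - 2)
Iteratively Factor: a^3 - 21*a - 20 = (a - 5)*(a^2 + 5*a + 4) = (a - 5)*(a + 1)*(a + 4)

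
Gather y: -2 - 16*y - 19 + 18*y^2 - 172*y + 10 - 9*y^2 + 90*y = 9*y^2 - 98*y - 11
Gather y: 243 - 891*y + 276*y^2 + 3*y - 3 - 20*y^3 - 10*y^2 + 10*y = -20*y^3 + 266*y^2 - 878*y + 240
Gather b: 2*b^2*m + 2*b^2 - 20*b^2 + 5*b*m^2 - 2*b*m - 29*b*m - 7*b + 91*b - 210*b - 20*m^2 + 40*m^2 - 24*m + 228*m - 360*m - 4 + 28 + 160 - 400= b^2*(2*m - 18) + b*(5*m^2 - 31*m - 126) + 20*m^2 - 156*m - 216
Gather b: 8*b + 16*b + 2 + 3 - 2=24*b + 3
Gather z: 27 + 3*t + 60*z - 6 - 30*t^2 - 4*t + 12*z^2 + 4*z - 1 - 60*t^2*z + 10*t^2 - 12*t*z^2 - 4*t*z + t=-20*t^2 + z^2*(12 - 12*t) + z*(-60*t^2 - 4*t + 64) + 20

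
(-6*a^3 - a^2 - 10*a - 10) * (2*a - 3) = -12*a^4 + 16*a^3 - 17*a^2 + 10*a + 30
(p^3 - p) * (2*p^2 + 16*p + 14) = 2*p^5 + 16*p^4 + 12*p^3 - 16*p^2 - 14*p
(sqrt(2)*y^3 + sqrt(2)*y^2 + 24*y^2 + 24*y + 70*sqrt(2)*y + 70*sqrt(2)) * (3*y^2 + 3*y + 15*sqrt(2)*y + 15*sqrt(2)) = 3*sqrt(2)*y^5 + 6*sqrt(2)*y^4 + 102*y^4 + 204*y^3 + 573*sqrt(2)*y^3 + 1140*sqrt(2)*y^2 + 2202*y^2 + 570*sqrt(2)*y + 4200*y + 2100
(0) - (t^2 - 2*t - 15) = -t^2 + 2*t + 15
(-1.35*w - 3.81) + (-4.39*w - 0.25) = -5.74*w - 4.06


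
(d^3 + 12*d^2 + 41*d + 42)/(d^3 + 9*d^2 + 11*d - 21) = (d + 2)/(d - 1)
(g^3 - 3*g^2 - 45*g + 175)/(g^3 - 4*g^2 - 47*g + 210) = (g - 5)/(g - 6)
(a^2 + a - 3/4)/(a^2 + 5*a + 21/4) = (2*a - 1)/(2*a + 7)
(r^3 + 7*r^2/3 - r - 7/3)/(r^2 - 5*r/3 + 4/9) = 3*(3*r^3 + 7*r^2 - 3*r - 7)/(9*r^2 - 15*r + 4)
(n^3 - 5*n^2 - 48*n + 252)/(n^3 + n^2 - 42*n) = (n - 6)/n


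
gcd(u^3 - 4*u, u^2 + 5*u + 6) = u + 2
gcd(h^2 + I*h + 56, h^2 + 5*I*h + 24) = h + 8*I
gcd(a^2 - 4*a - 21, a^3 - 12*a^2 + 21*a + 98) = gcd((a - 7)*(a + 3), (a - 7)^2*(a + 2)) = a - 7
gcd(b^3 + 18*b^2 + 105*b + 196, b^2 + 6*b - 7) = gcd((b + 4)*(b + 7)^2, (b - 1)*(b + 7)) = b + 7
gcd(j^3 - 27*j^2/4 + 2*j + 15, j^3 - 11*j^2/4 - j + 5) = j^2 - 3*j/4 - 5/2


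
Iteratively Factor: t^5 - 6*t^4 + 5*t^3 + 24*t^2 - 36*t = (t)*(t^4 - 6*t^3 + 5*t^2 + 24*t - 36) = t*(t - 3)*(t^3 - 3*t^2 - 4*t + 12) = t*(t - 3)*(t + 2)*(t^2 - 5*t + 6) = t*(t - 3)*(t - 2)*(t + 2)*(t - 3)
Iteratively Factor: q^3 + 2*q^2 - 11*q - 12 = (q - 3)*(q^2 + 5*q + 4) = (q - 3)*(q + 4)*(q + 1)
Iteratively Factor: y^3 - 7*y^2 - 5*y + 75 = (y - 5)*(y^2 - 2*y - 15) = (y - 5)^2*(y + 3)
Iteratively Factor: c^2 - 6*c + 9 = (c - 3)*(c - 3)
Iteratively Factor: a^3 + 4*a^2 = (a)*(a^2 + 4*a) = a*(a + 4)*(a)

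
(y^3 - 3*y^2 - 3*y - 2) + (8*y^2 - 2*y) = y^3 + 5*y^2 - 5*y - 2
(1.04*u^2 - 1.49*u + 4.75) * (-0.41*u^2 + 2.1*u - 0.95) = -0.4264*u^4 + 2.7949*u^3 - 6.0645*u^2 + 11.3905*u - 4.5125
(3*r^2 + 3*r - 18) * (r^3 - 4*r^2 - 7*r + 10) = 3*r^5 - 9*r^4 - 51*r^3 + 81*r^2 + 156*r - 180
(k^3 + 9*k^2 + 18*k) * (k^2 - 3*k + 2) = k^5 + 6*k^4 - 7*k^3 - 36*k^2 + 36*k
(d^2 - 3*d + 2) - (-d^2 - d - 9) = 2*d^2 - 2*d + 11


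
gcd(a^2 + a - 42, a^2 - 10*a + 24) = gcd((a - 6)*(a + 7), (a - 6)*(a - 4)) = a - 6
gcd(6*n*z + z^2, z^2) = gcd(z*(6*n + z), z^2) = z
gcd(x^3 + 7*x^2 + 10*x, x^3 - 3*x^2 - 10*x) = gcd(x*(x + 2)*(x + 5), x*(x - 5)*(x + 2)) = x^2 + 2*x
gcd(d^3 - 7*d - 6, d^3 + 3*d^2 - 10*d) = 1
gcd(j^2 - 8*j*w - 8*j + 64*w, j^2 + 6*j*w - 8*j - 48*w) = j - 8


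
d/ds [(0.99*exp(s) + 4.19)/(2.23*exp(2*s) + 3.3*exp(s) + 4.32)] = (-(0.99*exp(s) + 4.19)*(4.46*exp(s) + 3.3) + 2.2077*exp(2*s) + 3.267*exp(s) + 4.2768)*exp(s)/(2.23*exp(2*s) + 3.3*exp(s) + 4.32)^2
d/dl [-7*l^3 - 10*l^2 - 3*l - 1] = -21*l^2 - 20*l - 3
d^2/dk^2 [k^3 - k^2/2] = 6*k - 1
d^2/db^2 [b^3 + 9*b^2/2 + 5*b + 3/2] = 6*b + 9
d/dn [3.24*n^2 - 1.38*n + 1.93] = 6.48*n - 1.38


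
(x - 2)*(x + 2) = x^2 - 4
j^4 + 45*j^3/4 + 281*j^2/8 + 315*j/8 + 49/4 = (j + 1/2)*(j + 7/4)*(j + 2)*(j + 7)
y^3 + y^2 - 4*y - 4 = (y - 2)*(y + 1)*(y + 2)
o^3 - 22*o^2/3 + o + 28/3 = (o - 7)*(o - 4/3)*(o + 1)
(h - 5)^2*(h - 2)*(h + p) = h^4 + h^3*p - 12*h^3 - 12*h^2*p + 45*h^2 + 45*h*p - 50*h - 50*p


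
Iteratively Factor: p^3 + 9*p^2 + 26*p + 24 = (p + 4)*(p^2 + 5*p + 6) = (p + 3)*(p + 4)*(p + 2)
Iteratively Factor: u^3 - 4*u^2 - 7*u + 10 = (u - 1)*(u^2 - 3*u - 10) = (u - 5)*(u - 1)*(u + 2)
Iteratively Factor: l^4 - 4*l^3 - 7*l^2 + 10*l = (l - 5)*(l^3 + l^2 - 2*l) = (l - 5)*(l + 2)*(l^2 - l) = (l - 5)*(l - 1)*(l + 2)*(l)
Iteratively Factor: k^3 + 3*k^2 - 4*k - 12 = (k - 2)*(k^2 + 5*k + 6) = (k - 2)*(k + 3)*(k + 2)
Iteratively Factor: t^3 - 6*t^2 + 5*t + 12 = (t - 3)*(t^2 - 3*t - 4) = (t - 3)*(t + 1)*(t - 4)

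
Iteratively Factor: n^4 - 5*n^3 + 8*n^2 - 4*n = (n - 2)*(n^3 - 3*n^2 + 2*n) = (n - 2)*(n - 1)*(n^2 - 2*n) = n*(n - 2)*(n - 1)*(n - 2)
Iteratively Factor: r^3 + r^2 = (r)*(r^2 + r) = r*(r + 1)*(r)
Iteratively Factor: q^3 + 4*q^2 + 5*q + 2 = (q + 1)*(q^2 + 3*q + 2) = (q + 1)*(q + 2)*(q + 1)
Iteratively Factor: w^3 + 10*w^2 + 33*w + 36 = (w + 3)*(w^2 + 7*w + 12) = (w + 3)*(w + 4)*(w + 3)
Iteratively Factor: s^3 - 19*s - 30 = (s + 2)*(s^2 - 2*s - 15) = (s + 2)*(s + 3)*(s - 5)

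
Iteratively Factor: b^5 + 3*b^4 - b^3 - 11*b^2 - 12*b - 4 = (b + 1)*(b^4 + 2*b^3 - 3*b^2 - 8*b - 4) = (b + 1)^2*(b^3 + b^2 - 4*b - 4) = (b + 1)^3*(b^2 - 4) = (b - 2)*(b + 1)^3*(b + 2)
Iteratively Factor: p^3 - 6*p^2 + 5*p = (p)*(p^2 - 6*p + 5) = p*(p - 1)*(p - 5)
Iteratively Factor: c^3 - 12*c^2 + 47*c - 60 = (c - 5)*(c^2 - 7*c + 12) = (c - 5)*(c - 3)*(c - 4)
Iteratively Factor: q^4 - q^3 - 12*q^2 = (q)*(q^3 - q^2 - 12*q) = q^2*(q^2 - q - 12) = q^2*(q + 3)*(q - 4)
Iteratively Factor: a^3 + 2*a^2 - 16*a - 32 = (a - 4)*(a^2 + 6*a + 8) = (a - 4)*(a + 4)*(a + 2)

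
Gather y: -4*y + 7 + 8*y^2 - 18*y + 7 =8*y^2 - 22*y + 14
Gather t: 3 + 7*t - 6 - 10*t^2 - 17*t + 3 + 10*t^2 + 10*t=0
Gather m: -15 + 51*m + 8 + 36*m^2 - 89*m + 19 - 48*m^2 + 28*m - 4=-12*m^2 - 10*m + 8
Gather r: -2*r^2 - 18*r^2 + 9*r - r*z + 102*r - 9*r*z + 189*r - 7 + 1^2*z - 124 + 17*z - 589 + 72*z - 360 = -20*r^2 + r*(300 - 10*z) + 90*z - 1080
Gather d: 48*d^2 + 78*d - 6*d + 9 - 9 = 48*d^2 + 72*d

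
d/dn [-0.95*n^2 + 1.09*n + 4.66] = 1.09 - 1.9*n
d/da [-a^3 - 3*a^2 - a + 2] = -3*a^2 - 6*a - 1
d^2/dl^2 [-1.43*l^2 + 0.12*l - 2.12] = -2.86000000000000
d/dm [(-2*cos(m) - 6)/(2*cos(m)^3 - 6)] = (-3*(cos(m) + 3)*cos(m)^2 + cos(m)^3 - 3)*sin(m)/(cos(m)^3 - 3)^2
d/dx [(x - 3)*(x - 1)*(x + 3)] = 3*x^2 - 2*x - 9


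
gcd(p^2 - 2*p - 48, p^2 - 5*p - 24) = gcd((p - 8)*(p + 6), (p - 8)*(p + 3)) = p - 8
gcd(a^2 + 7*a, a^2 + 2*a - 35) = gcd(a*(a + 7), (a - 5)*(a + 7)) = a + 7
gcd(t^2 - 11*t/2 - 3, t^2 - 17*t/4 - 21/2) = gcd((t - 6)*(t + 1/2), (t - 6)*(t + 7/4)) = t - 6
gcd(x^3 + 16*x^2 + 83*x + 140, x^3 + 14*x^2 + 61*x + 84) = x^2 + 11*x + 28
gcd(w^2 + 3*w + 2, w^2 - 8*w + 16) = 1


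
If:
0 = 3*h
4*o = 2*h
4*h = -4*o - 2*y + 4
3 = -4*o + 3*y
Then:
No Solution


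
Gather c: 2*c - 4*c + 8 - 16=-2*c - 8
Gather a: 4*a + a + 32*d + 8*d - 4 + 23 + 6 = 5*a + 40*d + 25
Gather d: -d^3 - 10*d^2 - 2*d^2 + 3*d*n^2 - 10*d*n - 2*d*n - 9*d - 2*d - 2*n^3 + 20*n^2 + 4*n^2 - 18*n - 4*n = -d^3 - 12*d^2 + d*(3*n^2 - 12*n - 11) - 2*n^3 + 24*n^2 - 22*n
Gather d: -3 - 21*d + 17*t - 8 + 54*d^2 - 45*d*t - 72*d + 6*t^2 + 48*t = 54*d^2 + d*(-45*t - 93) + 6*t^2 + 65*t - 11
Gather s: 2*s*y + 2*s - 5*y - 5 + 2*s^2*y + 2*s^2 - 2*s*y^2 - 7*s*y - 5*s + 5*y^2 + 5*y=s^2*(2*y + 2) + s*(-2*y^2 - 5*y - 3) + 5*y^2 - 5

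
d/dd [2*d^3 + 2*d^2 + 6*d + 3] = 6*d^2 + 4*d + 6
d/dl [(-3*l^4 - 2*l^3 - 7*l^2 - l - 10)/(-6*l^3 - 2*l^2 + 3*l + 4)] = (18*l^6 + 12*l^5 - 65*l^4 - 72*l^3 - 227*l^2 - 96*l + 26)/(36*l^6 + 24*l^5 - 32*l^4 - 60*l^3 - 7*l^2 + 24*l + 16)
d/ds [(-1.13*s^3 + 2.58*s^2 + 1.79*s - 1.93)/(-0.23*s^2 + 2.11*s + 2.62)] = (0.2599*s^4 - 4.7686*s^3 - 3.0263*s^2 + 12.6314*s + 8.7621)/(0.0529*s^4 - 0.9706*s^3 + 3.2469*s^2 + 11.0564*s + 6.8644)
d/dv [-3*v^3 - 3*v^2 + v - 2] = -9*v^2 - 6*v + 1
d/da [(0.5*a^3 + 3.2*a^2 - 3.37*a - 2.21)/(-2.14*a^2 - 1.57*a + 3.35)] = (-1.07*a^4 - 1.57*a^3 - 7.2108*a^2 + 11.9812*a - 14.7592)/(4.5796*a^4 + 6.7196*a^3 - 11.8731*a^2 - 10.519*a + 11.2225)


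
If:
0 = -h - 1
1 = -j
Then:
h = -1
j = -1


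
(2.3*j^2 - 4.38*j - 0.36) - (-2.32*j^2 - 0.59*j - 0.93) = 4.62*j^2 - 3.79*j + 0.57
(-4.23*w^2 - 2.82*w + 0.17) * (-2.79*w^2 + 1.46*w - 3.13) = 11.8017*w^4 + 1.692*w^3 + 8.6484*w^2 + 9.0748*w - 0.5321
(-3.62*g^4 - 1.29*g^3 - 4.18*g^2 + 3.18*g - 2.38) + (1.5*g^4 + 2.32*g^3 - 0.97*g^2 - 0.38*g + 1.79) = -2.12*g^4 + 1.03*g^3 - 5.15*g^2 + 2.8*g - 0.59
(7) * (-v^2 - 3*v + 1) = -7*v^2 - 21*v + 7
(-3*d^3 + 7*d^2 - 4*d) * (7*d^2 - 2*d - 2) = -21*d^5 + 55*d^4 - 36*d^3 - 6*d^2 + 8*d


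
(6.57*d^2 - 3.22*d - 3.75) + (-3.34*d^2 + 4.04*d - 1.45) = 3.23*d^2 + 0.82*d - 5.2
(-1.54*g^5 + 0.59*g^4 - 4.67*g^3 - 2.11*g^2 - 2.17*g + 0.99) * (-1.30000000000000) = 2.002*g^5 - 0.767*g^4 + 6.071*g^3 + 2.743*g^2 + 2.821*g - 1.287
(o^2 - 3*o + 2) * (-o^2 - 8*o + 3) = -o^4 - 5*o^3 + 25*o^2 - 25*o + 6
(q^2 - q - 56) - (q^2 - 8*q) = 7*q - 56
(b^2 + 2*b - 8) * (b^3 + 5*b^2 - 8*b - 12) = b^5 + 7*b^4 - 6*b^3 - 68*b^2 + 40*b + 96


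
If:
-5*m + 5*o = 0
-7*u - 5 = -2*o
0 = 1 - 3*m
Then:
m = 1/3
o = 1/3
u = -13/21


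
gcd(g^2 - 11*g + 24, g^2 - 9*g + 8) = g - 8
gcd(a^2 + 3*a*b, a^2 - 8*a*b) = a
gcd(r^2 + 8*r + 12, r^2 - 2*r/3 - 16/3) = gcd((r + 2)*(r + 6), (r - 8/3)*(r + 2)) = r + 2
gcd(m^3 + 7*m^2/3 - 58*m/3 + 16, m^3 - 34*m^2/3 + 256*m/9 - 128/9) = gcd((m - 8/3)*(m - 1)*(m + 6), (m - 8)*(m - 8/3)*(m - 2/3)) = m - 8/3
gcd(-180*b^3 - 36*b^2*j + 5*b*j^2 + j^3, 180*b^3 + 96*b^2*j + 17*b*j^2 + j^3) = 30*b^2 + 11*b*j + j^2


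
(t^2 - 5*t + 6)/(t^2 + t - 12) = (t - 2)/(t + 4)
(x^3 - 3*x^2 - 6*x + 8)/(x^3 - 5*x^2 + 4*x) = (x + 2)/x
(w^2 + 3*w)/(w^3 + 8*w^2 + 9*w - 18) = w/(w^2 + 5*w - 6)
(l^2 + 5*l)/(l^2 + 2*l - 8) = l*(l + 5)/(l^2 + 2*l - 8)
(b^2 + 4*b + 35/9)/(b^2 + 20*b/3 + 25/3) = (b + 7/3)/(b + 5)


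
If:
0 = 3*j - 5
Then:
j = 5/3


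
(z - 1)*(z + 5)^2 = z^3 + 9*z^2 + 15*z - 25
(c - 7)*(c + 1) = c^2 - 6*c - 7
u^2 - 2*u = u*(u - 2)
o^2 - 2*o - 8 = (o - 4)*(o + 2)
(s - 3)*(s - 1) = s^2 - 4*s + 3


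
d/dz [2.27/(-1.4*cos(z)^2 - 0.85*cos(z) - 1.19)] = -(6.356*cos(z) + 1.9295)*sin(z)/(1.4*cos(z)^2 + 0.85*cos(z) + 1.19)^2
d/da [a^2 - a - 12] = 2*a - 1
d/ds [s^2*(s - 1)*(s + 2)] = s*(4*s^2 + 3*s - 4)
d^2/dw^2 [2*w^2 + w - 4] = 4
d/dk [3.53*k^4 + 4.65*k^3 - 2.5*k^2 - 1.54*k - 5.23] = 14.12*k^3 + 13.95*k^2 - 5.0*k - 1.54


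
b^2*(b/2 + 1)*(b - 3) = b^4/2 - b^3/2 - 3*b^2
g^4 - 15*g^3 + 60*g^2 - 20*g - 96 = (g - 8)*(g - 6)*(g - 2)*(g + 1)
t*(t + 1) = t^2 + t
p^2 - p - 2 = (p - 2)*(p + 1)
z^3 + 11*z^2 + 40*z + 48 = (z + 3)*(z + 4)^2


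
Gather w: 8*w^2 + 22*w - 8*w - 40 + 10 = 8*w^2 + 14*w - 30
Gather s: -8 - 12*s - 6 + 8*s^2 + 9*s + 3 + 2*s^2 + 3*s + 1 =10*s^2 - 10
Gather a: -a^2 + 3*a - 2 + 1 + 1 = -a^2 + 3*a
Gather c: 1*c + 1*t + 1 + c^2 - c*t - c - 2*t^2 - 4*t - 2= c^2 - c*t - 2*t^2 - 3*t - 1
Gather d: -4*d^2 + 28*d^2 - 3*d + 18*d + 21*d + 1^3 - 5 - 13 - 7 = 24*d^2 + 36*d - 24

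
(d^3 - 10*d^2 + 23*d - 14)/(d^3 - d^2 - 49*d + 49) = (d - 2)/(d + 7)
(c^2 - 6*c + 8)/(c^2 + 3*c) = (c^2 - 6*c + 8)/(c*(c + 3))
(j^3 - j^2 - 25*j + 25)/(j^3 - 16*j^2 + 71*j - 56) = (j^2 - 25)/(j^2 - 15*j + 56)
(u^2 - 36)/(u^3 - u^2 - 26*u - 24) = (u + 6)/(u^2 + 5*u + 4)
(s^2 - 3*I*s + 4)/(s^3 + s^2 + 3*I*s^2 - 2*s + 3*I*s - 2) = (s - 4*I)/(s^2 + s*(1 + 2*I) + 2*I)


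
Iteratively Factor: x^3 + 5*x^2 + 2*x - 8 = (x - 1)*(x^2 + 6*x + 8) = (x - 1)*(x + 2)*(x + 4)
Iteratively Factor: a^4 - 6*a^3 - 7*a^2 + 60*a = (a + 3)*(a^3 - 9*a^2 + 20*a) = a*(a + 3)*(a^2 - 9*a + 20) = a*(a - 5)*(a + 3)*(a - 4)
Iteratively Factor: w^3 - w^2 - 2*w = (w)*(w^2 - w - 2) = w*(w + 1)*(w - 2)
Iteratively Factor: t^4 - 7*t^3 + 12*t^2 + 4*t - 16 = (t + 1)*(t^3 - 8*t^2 + 20*t - 16) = (t - 2)*(t + 1)*(t^2 - 6*t + 8) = (t - 4)*(t - 2)*(t + 1)*(t - 2)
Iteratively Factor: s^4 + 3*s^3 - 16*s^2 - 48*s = (s + 3)*(s^3 - 16*s) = (s - 4)*(s + 3)*(s^2 + 4*s) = s*(s - 4)*(s + 3)*(s + 4)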